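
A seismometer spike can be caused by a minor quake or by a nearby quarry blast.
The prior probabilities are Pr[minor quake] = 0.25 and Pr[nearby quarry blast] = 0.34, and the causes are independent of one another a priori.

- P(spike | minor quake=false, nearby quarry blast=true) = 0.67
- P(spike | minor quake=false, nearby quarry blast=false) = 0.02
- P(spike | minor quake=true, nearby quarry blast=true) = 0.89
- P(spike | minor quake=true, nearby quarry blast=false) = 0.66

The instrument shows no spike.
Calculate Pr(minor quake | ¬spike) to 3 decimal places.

P(¬spike) = 0.98·0.75·0.66 + 0.33·0.75·0.34 + 0.34·0.25·0.66 + 0.11·0.25·0.34 = 0.485100 + 0.084150 + 0.056100 + 0.009350 = 0.634700
Restricting to configurations with minor quake present: 0.056100 + 0.009350 = 0.065450.
So P(minor quake | ¬spike) = 0.065450/0.634700 ≈ 0.103.

Pr(minor quake | ¬spike) ≈ 0.103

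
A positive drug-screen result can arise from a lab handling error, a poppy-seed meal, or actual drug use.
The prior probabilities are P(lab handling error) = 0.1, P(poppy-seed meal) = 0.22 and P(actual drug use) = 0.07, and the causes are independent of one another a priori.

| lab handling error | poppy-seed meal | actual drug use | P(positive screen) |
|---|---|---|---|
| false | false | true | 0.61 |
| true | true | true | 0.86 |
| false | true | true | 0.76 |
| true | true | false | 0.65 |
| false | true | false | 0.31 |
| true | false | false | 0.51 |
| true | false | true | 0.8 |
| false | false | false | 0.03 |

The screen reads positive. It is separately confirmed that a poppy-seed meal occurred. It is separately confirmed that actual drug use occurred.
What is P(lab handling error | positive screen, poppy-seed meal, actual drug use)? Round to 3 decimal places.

Numerator (weight on configurations with lab handling error): 0.86*0.1 = 0.086000
Denominator P(positive screen | poppy-seed meal, actual drug use): 0.76*0.9 + 0.86*0.1 = 0.770000
Posterior = 0.086000 / 0.770000 ≈ 0.112

P(lab handling error | positive screen, poppy-seed meal, actual drug use) ≈ 0.112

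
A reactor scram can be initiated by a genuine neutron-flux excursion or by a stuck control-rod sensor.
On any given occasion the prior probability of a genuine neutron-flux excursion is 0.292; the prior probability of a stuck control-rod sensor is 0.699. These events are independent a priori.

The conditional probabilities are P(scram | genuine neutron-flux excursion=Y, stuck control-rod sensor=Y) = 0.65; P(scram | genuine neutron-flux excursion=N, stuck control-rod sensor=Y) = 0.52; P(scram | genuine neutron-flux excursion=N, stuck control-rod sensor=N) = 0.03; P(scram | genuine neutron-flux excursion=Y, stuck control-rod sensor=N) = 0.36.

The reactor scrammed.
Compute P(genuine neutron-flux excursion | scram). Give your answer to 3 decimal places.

P(scram) = 0.03*0.708*0.301 + 0.52*0.708*0.699 + 0.36*0.292*0.301 + 0.65*0.292*0.699 = 0.006393 + 0.257344 + 0.031641 + 0.132670 = 0.428048
The genuine neutron-flux excursion-present share is 0.031641 + 0.132670 = 0.164311.
Hence the posterior is 0.164311/0.428048 ≈ 0.384.

P(genuine neutron-flux excursion | scram) ≈ 0.384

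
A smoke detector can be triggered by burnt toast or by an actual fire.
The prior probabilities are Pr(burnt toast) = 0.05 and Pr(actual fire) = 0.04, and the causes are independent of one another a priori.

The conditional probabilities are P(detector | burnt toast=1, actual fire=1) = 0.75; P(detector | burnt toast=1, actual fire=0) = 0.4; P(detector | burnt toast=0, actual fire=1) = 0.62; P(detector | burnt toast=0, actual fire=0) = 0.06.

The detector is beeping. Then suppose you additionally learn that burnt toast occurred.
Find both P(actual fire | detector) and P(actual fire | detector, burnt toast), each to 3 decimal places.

P(detector) = 0.06×0.95×0.96 + 0.62×0.95×0.04 + 0.4×0.05×0.96 + 0.75×0.05×0.04 = 0.054720 + 0.023560 + 0.019200 + 0.001500 = 0.098980
The actual fire-present share is 0.023560 + 0.001500 = 0.025060.
P(actual fire | detector) = 0.025060 / 0.098980 ≈ 0.253

With the extra evidence:
P(detector | burnt toast) = 0.4×0.96 + 0.75×0.04 = 0.384000 + 0.030000 = 0.414000
Of this, 0.030000 comes from 0.75×0.04 (the actual fire=true cases).
P(actual fire | detector, burnt toast) = 0.030000 / 0.414000 ≈ 0.072
— burnt toast explains away the evidence for actual fire.

P(actual fire | detector) ≈ 0.253; P(actual fire | detector, burnt toast) ≈ 0.072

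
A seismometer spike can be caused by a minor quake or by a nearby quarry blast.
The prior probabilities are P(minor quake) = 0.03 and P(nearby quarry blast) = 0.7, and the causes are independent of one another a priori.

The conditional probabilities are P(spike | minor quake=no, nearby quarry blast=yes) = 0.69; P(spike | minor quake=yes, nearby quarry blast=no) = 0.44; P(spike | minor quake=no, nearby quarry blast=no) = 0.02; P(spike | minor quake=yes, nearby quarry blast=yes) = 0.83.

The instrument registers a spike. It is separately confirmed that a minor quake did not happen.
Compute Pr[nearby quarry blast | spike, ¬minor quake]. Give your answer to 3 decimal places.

P(spike | ¬minor quake) = 0.02*0.3 + 0.69*0.7 = 0.006000 + 0.483000 = 0.489000
Of this, 0.483000 comes from 0.69*0.7 (the nearby quarry blast=true cases).
P(nearby quarry blast | spike, ¬minor quake) = 0.483000 / 0.489000 ≈ 0.988

Pr[nearby quarry blast | spike, ¬minor quake] ≈ 0.988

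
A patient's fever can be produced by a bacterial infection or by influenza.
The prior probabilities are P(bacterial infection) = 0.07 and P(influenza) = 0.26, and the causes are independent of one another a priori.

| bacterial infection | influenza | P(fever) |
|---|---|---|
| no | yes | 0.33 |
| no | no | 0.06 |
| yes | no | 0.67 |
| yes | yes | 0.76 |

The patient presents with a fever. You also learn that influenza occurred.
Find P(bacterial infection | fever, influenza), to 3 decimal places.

P(bacterial infection | fever, influenza) ≈ 0.148

By total probability over both values of bacterial infection:
  P(fever | influenza) = 0.33·0.93 + 0.76·0.07
        = 0.306900 + 0.053200 = 0.360100
Keeping only the bacterial infection-present terms gives 0.053200, so
  P(bacterial infection | fever, influenza) = 0.053200 / 0.360100 ≈ 0.148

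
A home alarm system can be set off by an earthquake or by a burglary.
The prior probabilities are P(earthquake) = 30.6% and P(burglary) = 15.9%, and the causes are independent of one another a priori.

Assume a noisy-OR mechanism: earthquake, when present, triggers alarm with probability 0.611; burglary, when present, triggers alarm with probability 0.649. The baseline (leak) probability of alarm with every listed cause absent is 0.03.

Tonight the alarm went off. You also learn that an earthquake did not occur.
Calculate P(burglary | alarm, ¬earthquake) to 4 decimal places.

Under noisy-OR, P(alarm | causes) = 1 − (1−0.03)·∏(1−qᵢ) over the active causes.
Enumerate both values of burglary and weight by the priors:
  P(alarm | ¬earthquake) = 0.03*0.841 + 0.65953*0.159
        = 0.025230 + 0.104865 = 0.130095
Keeping only the burglary-present terms gives 0.104865, so
  P(burglary | alarm, ¬earthquake) = 0.104865 / 0.130095 ≈ 0.8061

P(burglary | alarm, ¬earthquake) ≈ 0.8061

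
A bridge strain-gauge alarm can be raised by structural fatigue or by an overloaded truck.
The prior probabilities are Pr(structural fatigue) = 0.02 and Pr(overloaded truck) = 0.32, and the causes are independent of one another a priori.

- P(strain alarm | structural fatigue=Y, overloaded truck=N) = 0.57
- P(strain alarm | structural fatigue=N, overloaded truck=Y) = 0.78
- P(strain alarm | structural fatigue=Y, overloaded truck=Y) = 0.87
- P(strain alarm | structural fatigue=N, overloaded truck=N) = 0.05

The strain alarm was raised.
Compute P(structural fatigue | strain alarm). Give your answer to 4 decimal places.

Weight on structural fatigue=true, given the evidence: 0.007752 + 0.005568 = 0.013320
The normalizing constant is 0.05*0.98*0.68 + 0.78*0.98*0.32 + 0.57*0.02*0.68 + 0.87*0.02*0.32 = 0.291248
P(structural fatigue | strain alarm) = 0.013320/0.291248 ≈ 0.0457

P(structural fatigue | strain alarm) ≈ 0.0457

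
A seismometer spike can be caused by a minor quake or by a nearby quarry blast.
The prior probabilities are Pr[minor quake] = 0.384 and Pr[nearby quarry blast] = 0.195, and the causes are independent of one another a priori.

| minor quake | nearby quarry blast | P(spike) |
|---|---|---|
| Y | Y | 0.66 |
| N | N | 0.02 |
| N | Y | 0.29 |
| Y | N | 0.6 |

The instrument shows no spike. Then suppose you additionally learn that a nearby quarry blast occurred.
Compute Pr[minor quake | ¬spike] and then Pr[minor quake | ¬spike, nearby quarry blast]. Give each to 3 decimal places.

By total probability over the 4 (minor quake, nearby quarry blast) configurations:
  P(¬spike) = 0.98×0.616×0.805 + 0.71×0.616×0.195 + 0.4×0.384×0.805 + 0.34×0.384×0.195
        = 0.485962 + 0.085285 + 0.123648 + 0.025459 = 0.720354
Keeping only the minor quake-present terms gives 0.149107, so
  P(minor quake | ¬spike) = 0.149107 / 0.720354 ≈ 0.207

With the extra evidence:
For the numerator, keep only minor quake=true terms: 0.34×0.384 = 0.130560
Denominator P(¬spike | nearby quarry blast): 0.71×0.616 + 0.34×0.384 = 0.567920
P(minor quake | ¬spike, nearby quarry blast) = 0.130560/0.567920 ≈ 0.230

Pr[minor quake | ¬spike] ≈ 0.207; Pr[minor quake | ¬spike, nearby quarry blast] ≈ 0.230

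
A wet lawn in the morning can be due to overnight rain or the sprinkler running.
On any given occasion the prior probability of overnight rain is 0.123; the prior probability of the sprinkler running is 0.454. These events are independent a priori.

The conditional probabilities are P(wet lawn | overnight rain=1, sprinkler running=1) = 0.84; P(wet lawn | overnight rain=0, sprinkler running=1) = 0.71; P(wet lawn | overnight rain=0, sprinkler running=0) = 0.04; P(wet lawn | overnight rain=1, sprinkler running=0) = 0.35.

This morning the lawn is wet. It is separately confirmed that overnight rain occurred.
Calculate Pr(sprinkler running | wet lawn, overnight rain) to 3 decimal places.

Pr(sprinkler running | wet lawn, overnight rain) ≈ 0.666

Numerator (weight on configurations with sprinkler running): 0.84*0.454 = 0.381360
The normalizing constant is 0.35*0.546 + 0.84*0.454 = 0.572460
P(sprinkler running | wet lawn, overnight rain) = 0.381360/0.572460 ≈ 0.666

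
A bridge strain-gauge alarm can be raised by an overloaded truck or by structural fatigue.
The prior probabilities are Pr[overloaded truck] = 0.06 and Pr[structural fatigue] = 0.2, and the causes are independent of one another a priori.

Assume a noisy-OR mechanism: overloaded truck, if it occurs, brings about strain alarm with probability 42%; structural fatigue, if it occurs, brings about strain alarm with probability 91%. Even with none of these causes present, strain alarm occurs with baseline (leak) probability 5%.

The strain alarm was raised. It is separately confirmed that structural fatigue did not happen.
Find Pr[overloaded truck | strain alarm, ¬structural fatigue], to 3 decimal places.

Pr[overloaded truck | strain alarm, ¬structural fatigue] ≈ 0.364

Under noisy-OR, P(strain alarm | causes) = 1 − (1−0.05)·∏(1−qᵢ) over the active causes.
For the numerator, keep only overloaded truck=true terms: 0.449*0.06 = 0.026940
The normalizing constant is 0.05*0.94 + 0.449*0.06 = 0.073940
Posterior = 0.026940 / 0.073940 ≈ 0.364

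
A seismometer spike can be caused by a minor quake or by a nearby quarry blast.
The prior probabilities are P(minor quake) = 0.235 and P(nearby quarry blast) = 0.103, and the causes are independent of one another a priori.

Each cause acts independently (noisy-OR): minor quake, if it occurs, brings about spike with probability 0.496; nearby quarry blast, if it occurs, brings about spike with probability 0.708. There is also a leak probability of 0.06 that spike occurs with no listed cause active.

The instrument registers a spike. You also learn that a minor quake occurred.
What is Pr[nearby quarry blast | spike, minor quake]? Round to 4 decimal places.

Pr[nearby quarry blast | spike, minor quake] ≈ 0.1583

Under noisy-OR, P(spike | causes) = 1 − (1−0.06)·∏(1−qᵢ) over the active causes.
P(spike | minor quake) = 0.52624×0.897 + 0.861662×0.103 = 0.472037 + 0.088751 = 0.560788
The nearby quarry blast-present share is 0.861662×0.103 = 0.088751.
P(nearby quarry blast | spike, minor quake) = 0.088751 / 0.560788 ≈ 0.1583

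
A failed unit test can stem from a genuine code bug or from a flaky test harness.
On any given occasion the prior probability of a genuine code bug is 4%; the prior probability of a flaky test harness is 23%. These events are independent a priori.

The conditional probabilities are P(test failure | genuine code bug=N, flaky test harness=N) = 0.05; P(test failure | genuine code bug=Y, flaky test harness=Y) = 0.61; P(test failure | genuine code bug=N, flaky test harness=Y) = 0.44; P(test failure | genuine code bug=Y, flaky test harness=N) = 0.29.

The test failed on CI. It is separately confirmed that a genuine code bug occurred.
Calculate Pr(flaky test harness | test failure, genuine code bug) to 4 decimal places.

Numerator (weight on configurations with flaky test harness): 0.61×0.23 = 0.140300
The normalizing constant is 0.29×0.77 + 0.61×0.23 = 0.363600
Posterior = 0.140300 / 0.363600 ≈ 0.3859

Pr(flaky test harness | test failure, genuine code bug) ≈ 0.3859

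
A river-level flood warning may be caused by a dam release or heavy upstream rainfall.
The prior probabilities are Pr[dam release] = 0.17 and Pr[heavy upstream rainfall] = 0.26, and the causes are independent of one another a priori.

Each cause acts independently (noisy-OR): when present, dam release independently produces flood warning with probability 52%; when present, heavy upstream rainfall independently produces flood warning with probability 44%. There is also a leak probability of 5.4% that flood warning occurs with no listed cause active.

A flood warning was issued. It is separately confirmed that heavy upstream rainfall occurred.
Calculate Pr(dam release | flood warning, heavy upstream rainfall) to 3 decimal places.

Under noisy-OR, P(flood warning | causes) = 1 − (1−0.054)·∏(1−qᵢ) over the active causes.
Weight on dam release=true, given the evidence: 0.745715·0.17 = 0.126772
Normalizer over all consistent configurations: 0.47024·0.83 + 0.745715·0.17 = 0.517071
Posterior = 0.126772 / 0.517071 ≈ 0.245

Pr(dam release | flood warning, heavy upstream rainfall) ≈ 0.245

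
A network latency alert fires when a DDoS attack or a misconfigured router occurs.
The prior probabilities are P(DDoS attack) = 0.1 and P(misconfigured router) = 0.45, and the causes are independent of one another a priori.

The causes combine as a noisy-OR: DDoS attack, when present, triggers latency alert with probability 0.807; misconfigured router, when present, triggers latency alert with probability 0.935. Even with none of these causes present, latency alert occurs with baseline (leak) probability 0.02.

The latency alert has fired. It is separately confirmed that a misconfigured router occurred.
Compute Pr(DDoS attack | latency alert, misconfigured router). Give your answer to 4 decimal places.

Pr(DDoS attack | latency alert, misconfigured router) ≈ 0.1049

Under noisy-OR, P(latency alert | causes) = 1 − (1−0.02)·∏(1−qᵢ) over the active causes.
By total probability over both values of DDoS attack:
  P(latency alert | misconfigured router) = 0.9363*0.9 + 0.987706*0.1
        = 0.842670 + 0.098771 = 0.941441
Keeping only the DDoS attack-present terms gives 0.098771, so
  P(DDoS attack | latency alert, misconfigured router) = 0.098771 / 0.941441 ≈ 0.1049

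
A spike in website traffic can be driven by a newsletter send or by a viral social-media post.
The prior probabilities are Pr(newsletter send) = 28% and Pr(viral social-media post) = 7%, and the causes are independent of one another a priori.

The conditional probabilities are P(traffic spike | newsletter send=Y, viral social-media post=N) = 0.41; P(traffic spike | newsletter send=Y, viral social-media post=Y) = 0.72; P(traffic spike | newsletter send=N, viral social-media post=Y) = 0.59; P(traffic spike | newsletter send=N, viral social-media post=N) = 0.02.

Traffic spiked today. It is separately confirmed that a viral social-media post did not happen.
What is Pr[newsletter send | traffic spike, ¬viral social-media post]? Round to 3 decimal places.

Pr[newsletter send | traffic spike, ¬viral social-media post] ≈ 0.889

Weight on newsletter send=true, given the evidence: 0.41·0.28 = 0.114800
The normalizing constant is 0.02·0.72 + 0.41·0.28 = 0.129200
Posterior = 0.114800 / 0.129200 ≈ 0.889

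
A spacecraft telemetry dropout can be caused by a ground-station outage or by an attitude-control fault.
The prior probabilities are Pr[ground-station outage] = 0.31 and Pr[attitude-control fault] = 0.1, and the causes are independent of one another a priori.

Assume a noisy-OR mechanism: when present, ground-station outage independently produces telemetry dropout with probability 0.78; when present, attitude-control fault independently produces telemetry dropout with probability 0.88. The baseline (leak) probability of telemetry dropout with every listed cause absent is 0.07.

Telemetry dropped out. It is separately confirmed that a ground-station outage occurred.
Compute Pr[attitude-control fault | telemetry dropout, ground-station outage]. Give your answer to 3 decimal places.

Pr[attitude-control fault | telemetry dropout, ground-station outage] ≈ 0.120

Under noisy-OR, P(telemetry dropout | causes) = 1 − (1−0.07)·∏(1−qᵢ) over the active causes.
Weight on attitude-control fault=true, given the evidence: 0.975448×0.1 = 0.097545
Denominator P(telemetry dropout | ground-station outage): 0.7954×0.9 + 0.975448×0.1 = 0.813405
Posterior = 0.097545 / 0.813405 ≈ 0.120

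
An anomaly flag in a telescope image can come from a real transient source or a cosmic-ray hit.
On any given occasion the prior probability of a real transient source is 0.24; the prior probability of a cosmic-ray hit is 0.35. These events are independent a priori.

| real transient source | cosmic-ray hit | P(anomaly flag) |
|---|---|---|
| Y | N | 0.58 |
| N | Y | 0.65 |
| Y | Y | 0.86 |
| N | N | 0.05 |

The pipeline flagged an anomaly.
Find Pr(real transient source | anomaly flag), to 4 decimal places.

Enumerate the 4 (real transient source, cosmic-ray hit) configurations and weight by the priors:
  P(anomaly flag) = 0.05*0.76*0.65 + 0.65*0.76*0.35 + 0.58*0.24*0.65 + 0.86*0.24*0.35
        = 0.024700 + 0.172900 + 0.090480 + 0.072240 = 0.360320
The terms with real transient source present sum to 0.162720, so
  P(real transient source | anomaly flag) = 0.162720 / 0.360320 ≈ 0.4516

Pr(real transient source | anomaly flag) ≈ 0.4516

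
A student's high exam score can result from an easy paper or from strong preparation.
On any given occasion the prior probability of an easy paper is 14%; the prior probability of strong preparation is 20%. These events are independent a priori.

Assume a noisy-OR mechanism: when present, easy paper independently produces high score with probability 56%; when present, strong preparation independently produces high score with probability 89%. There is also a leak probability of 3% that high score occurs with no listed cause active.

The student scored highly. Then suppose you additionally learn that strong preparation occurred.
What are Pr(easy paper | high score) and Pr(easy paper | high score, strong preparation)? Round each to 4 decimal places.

Pr(easy paper | high score) ≈ 0.3427; Pr(easy paper | high score, strong preparation) ≈ 0.1480

Under noisy-OR, P(high score | causes) = 1 − (1−0.03)·∏(1−qᵢ) over the active causes.
For the numerator, keep only easy paper=true terms: 0.064198 + 0.026685 = 0.090883
The normalizing constant is 0.03·0.86·0.8 + 0.8933·0.86·0.2 + 0.5732·0.14·0.8 + 0.953052·0.14·0.2 = 0.265171
P(easy paper | high score) = 0.090883/0.265171 ≈ 0.3427

Now also conditioning on strong preparation=true:
P(high score | strong preparation) = 0.8933×0.86 + 0.953052×0.14 = 0.768238 + 0.133427 = 0.901665
Restricting to configurations with easy paper present: 0.953052×0.14 = 0.133427.
So P(easy paper | high score, strong preparation) = 0.133427/0.901665 ≈ 0.1480.
The drop from 0.3427 to 0.1480 is the explaining-away (discounting) effect.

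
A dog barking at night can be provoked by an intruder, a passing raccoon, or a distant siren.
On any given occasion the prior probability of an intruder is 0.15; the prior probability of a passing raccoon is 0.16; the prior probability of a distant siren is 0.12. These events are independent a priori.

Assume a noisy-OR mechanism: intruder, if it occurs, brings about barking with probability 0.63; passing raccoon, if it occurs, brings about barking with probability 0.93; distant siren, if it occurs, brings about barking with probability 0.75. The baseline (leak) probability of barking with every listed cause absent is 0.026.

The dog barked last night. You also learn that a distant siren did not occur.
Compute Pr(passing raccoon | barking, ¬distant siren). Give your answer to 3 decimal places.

Under noisy-OR, P(barking | causes) = 1 − (1−0.026)·∏(1−qᵢ) over the active causes.
For the numerator, keep only passing raccoon=true terms: 0.126728 + 0.023395 = 0.150123
Normalizer over all consistent configurations: 0.026×0.85×0.84 + 0.93182×0.85×0.16 + 0.63962×0.15×0.84 + 0.974773×0.15×0.16 = 0.249279
P(passing raccoon | barking, ¬distant siren) = 0.150123/0.249279 ≈ 0.602

Pr(passing raccoon | barking, ¬distant siren) ≈ 0.602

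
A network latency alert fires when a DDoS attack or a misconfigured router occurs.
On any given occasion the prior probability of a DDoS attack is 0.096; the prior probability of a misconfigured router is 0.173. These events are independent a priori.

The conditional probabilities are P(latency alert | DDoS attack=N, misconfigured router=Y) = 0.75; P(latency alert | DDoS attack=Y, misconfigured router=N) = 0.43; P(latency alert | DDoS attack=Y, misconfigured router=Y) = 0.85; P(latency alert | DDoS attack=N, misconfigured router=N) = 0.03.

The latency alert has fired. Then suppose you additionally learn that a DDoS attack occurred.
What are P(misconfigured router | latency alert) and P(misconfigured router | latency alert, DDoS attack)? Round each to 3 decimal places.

P(latency alert) = 0.03*0.904*0.827 + 0.75*0.904*0.173 + 0.43*0.096*0.827 + 0.85*0.096*0.173 = 0.022428 + 0.117294 + 0.034139 + 0.014117 = 0.187978
Restricting to configurations with misconfigured router present: 0.117294 + 0.014117 = 0.131411.
So P(misconfigured router | latency alert) = 0.131411/0.187978 ≈ 0.699.

Now condition on the additional information:
Numerator (weight on configurations with misconfigured router): 0.85*0.173 = 0.147050
The normalizing constant is 0.43*0.827 + 0.85*0.173 = 0.502660
P(misconfigured router | latency alert, DDoS attack) = 0.147050/0.502660 ≈ 0.293

P(misconfigured router | latency alert) ≈ 0.699; P(misconfigured router | latency alert, DDoS attack) ≈ 0.293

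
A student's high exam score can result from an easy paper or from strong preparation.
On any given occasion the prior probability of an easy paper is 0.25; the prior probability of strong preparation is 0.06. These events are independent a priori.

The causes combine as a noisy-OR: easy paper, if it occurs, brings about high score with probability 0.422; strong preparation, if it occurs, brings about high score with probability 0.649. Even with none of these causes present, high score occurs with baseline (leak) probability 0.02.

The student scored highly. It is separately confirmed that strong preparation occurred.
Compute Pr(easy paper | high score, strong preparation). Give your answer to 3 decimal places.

Under noisy-OR, P(high score | causes) = 1 − (1−0.02)·∏(1−qᵢ) over the active causes.
Weight on easy paper=true, given the evidence: 0.80118*0.25 = 0.200295
Denominator P(high score | strong preparation): 0.65602*0.75 + 0.80118*0.25 = 0.692310
Posterior = 0.200295 / 0.692310 ≈ 0.289

Pr(easy paper | high score, strong preparation) ≈ 0.289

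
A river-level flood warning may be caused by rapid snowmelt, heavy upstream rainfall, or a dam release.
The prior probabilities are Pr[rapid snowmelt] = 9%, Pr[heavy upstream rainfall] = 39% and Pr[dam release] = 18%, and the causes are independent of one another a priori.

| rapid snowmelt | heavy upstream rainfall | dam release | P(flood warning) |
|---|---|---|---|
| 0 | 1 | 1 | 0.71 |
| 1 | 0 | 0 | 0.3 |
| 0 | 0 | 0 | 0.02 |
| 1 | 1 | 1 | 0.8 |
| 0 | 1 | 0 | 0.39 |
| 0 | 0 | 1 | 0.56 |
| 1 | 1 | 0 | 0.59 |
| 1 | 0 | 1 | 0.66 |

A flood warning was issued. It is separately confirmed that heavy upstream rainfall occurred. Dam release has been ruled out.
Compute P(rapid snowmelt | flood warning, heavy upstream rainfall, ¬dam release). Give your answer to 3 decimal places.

P(rapid snowmelt | flood warning, heavy upstream rainfall, ¬dam release) ≈ 0.130

P(flood warning | heavy upstream rainfall, ¬dam release) = 0.39×0.91 + 0.59×0.09 = 0.354900 + 0.053100 = 0.408000
Restricting to configurations with rapid snowmelt present: 0.59×0.09 = 0.053100.
Hence the posterior is 0.053100/0.408000 ≈ 0.130.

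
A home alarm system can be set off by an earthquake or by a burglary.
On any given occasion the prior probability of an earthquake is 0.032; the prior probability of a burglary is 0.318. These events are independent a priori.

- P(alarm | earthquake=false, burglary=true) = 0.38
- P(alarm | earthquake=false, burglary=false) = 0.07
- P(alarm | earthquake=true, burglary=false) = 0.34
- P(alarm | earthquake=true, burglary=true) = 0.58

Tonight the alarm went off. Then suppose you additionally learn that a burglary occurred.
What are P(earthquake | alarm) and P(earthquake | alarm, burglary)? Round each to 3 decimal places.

P(earthquake | alarm) ≈ 0.075; P(earthquake | alarm, burglary) ≈ 0.048

P(alarm) = 0.07*0.968*0.682 + 0.38*0.968*0.318 + 0.34*0.032*0.682 + 0.58*0.032*0.318 = 0.046212 + 0.116973 + 0.007420 + 0.005902 = 0.176507
Of this, 0.013322 comes from 0.007420 + 0.005902 (the earthquake=true cases).
So P(earthquake | alarm) = 0.013322/0.176507 ≈ 0.075.

With the extra evidence:
P(alarm | burglary) = 0.38×0.968 + 0.58×0.032 = 0.367840 + 0.018560 = 0.386400
The earthquake-present share is 0.58×0.032 = 0.018560.
P(earthquake | alarm, burglary) = 0.018560 / 0.386400 ≈ 0.048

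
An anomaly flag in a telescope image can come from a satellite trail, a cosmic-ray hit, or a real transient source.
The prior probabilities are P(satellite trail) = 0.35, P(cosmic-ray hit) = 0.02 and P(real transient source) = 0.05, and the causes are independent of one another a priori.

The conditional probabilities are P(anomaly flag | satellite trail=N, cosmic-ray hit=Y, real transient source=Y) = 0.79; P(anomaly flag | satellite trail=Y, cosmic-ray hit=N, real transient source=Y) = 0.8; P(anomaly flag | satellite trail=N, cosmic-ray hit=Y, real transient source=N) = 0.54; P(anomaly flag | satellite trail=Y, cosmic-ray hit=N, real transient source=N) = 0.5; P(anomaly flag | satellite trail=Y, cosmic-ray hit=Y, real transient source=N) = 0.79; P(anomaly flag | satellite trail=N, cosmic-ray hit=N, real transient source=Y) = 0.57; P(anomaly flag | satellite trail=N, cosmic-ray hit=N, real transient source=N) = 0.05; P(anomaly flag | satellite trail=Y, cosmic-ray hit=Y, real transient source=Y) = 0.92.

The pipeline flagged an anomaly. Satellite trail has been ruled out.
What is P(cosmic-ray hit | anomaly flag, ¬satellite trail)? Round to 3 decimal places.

Enumerate the 4 (cosmic-ray hit, real transient source) configurations and weight by the priors:
  P(anomaly flag | ¬satellite trail) = 0.05·0.98·0.95 + 0.57·0.98·0.05 + 0.54·0.02·0.95 + 0.79·0.02·0.05
        = 0.046550 + 0.027930 + 0.010260 + 0.000790 = 0.085530
The terms with cosmic-ray hit present sum to 0.011050, so
  P(cosmic-ray hit | anomaly flag, ¬satellite trail) = 0.011050 / 0.085530 ≈ 0.129

P(cosmic-ray hit | anomaly flag, ¬satellite trail) ≈ 0.129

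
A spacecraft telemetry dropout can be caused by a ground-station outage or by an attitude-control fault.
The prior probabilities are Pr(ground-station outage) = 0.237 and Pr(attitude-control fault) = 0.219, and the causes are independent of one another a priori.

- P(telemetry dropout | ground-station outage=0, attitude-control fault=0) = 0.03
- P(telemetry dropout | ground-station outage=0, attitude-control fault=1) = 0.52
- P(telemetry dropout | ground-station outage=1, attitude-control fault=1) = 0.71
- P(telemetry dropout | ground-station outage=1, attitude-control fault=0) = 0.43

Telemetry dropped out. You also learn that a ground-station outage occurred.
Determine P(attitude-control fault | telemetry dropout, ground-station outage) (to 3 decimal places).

Sum P(telemetry dropout|·) weighted by the priors over both values of attitude-control fault:
  P(telemetry dropout | ground-station outage) = 0.43*0.781 + 0.71*0.219
        = 0.335830 + 0.155490 = 0.491320
The terms with attitude-control fault present sum to 0.155490, so
  P(attitude-control fault | telemetry dropout, ground-station outage) = 0.155490 / 0.491320 ≈ 0.316

P(attitude-control fault | telemetry dropout, ground-station outage) ≈ 0.316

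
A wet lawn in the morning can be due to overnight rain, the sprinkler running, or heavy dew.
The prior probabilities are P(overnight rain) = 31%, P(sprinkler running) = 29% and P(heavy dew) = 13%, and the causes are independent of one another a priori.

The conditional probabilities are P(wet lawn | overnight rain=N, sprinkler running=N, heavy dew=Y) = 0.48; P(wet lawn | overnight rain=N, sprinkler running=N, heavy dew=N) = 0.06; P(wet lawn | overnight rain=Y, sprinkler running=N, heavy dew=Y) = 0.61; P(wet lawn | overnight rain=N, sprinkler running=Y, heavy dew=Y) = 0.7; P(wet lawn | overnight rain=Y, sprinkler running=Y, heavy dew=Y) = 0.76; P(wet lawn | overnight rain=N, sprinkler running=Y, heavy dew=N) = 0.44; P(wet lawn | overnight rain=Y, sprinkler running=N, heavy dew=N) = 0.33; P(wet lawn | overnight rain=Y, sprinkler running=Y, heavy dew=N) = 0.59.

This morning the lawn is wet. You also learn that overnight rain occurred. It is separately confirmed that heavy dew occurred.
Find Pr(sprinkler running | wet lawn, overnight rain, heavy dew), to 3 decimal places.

Pr(sprinkler running | wet lawn, overnight rain, heavy dew) ≈ 0.337

P(wet lawn | overnight rain, heavy dew) = 0.61·0.71 + 0.76·0.29 = 0.433100 + 0.220400 = 0.653500
Restricting to configurations with sprinkler running present: 0.76·0.29 = 0.220400.
P(sprinkler running | wet lawn, overnight rain, heavy dew) = 0.220400 / 0.653500 ≈ 0.337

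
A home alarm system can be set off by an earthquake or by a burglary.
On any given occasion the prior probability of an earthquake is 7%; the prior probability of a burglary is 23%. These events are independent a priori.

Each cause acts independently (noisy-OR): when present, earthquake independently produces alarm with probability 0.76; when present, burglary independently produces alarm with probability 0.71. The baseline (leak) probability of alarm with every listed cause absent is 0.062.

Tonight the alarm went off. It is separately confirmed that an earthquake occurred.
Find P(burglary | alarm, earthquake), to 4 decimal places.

Under noisy-OR, P(alarm | causes) = 1 − (1−0.062)·∏(1−qᵢ) over the active causes.
For the numerator, keep only burglary=true terms: 0.934715×0.23 = 0.214984
The normalizing constant is 0.77488×0.77 + 0.934715×0.23 = 0.811642
Posterior = 0.214984 / 0.811642 ≈ 0.2649

P(burglary | alarm, earthquake) ≈ 0.2649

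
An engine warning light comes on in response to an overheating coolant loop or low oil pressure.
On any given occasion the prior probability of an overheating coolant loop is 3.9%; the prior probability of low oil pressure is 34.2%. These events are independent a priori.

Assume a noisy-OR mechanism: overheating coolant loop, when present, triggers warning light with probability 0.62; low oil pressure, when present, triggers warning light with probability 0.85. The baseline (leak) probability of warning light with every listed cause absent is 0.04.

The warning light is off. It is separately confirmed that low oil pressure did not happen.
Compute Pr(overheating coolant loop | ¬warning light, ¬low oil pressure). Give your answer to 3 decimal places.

Under noisy-OR, P(warning light | causes) = 1 − (1−0.04)·∏(1−qᵢ) over the active causes.
Sum P(¬warning light|·) weighted by the priors over both values of overheating coolant loop:
  P(¬warning light | ¬low oil pressure) = 0.96·0.961 + 0.3648·0.039
        = 0.922560 + 0.014227 = 0.936787
Keeping only the overheating coolant loop-present terms gives 0.014227, so
  P(overheating coolant loop | ¬warning light, ¬low oil pressure) = 0.014227 / 0.936787 ≈ 0.015

Pr(overheating coolant loop | ¬warning light, ¬low oil pressure) ≈ 0.015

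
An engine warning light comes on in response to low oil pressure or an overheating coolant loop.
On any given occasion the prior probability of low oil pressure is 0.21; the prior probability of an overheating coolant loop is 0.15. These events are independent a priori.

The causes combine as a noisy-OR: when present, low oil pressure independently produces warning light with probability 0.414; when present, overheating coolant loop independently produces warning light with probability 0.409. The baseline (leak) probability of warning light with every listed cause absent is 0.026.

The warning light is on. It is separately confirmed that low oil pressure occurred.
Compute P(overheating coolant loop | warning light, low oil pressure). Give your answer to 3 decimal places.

Under noisy-OR, P(warning light | causes) = 1 − (1−0.026)·∏(1−qᵢ) over the active causes.
Weight on overheating coolant loop=true, given the evidence: 0.662678×0.15 = 0.099402
The normalizing constant is 0.429236×0.85 + 0.662678×0.15 = 0.464253
Posterior = 0.099402 / 0.464253 ≈ 0.214

P(overheating coolant loop | warning light, low oil pressure) ≈ 0.214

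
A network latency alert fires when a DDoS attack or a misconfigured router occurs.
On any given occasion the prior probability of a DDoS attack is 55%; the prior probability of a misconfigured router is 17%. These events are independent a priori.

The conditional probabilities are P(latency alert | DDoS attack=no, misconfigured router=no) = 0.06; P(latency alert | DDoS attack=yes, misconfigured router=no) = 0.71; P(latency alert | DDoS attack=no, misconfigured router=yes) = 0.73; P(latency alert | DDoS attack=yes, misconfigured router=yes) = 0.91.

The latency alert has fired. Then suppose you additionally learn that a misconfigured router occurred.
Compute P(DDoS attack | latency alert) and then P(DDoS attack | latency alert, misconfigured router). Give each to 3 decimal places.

P(DDoS attack | latency alert) ≈ 0.839; P(DDoS attack | latency alert, misconfigured router) ≈ 0.604

Weight on DDoS attack=true, given the evidence: 0.324115 + 0.085085 = 0.409200
Denominator P(latency alert): 0.06·0.45·0.83 + 0.73·0.45·0.17 + 0.71·0.55·0.83 + 0.91·0.55·0.17 = 0.487455
P(DDoS attack | latency alert) = 0.409200/0.487455 ≈ 0.839

Now condition on the additional information:
P(latency alert | misconfigured router) = 0.73·0.45 + 0.91·0.55 = 0.328500 + 0.500500 = 0.829000
Restricting to configurations with DDoS attack present: 0.91·0.55 = 0.500500.
So P(DDoS attack | latency alert, misconfigured router) = 0.500500/0.829000 ≈ 0.604.
The drop from 0.839 to 0.604 is the explaining-away (discounting) effect.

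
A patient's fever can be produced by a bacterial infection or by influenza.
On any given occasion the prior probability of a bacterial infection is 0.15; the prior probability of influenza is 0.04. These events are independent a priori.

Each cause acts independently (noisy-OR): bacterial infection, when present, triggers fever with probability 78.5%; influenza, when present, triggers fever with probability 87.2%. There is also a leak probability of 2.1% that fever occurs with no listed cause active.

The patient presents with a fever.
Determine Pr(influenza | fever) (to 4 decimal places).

Under noisy-OR, P(fever | causes) = 1 − (1−0.021)·∏(1−qᵢ) over the active causes.
Sum P(fever|·) weighted by the priors over the 4 (bacterial infection, influenza) configurations:
  P(fever) = 0.021·0.85·0.96 + 0.874688·0.85·0.04 + 0.789515·0.15·0.96 + 0.973058·0.15·0.04
        = 0.017136 + 0.029739 + 0.113690 + 0.005838 = 0.166403
Keeping only the influenza-present terms gives 0.035577, so
  P(influenza | fever) = 0.035577 / 0.166403 ≈ 0.2138

Pr(influenza | fever) ≈ 0.2138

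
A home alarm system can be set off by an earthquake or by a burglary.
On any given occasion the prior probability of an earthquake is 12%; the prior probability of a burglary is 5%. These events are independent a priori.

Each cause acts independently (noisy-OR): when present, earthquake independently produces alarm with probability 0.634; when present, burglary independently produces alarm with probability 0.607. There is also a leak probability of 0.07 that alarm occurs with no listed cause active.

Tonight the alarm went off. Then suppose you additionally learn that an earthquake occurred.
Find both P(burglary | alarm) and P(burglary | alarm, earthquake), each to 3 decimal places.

Under noisy-OR, P(alarm | causes) = 1 − (1−0.07)·∏(1−qᵢ) over the active causes.
P(alarm) = 0.07×0.88×0.95 + 0.63451×0.88×0.05 + 0.65962×0.12×0.95 + 0.866231×0.12×0.05 = 0.058520 + 0.027918 + 0.075197 + 0.005197 = 0.166832
The burglary-present share is 0.027918 + 0.005197 = 0.033115.
Hence the posterior is 0.033115/0.166832 ≈ 0.198.

With the extra evidence:
P(alarm | earthquake) = 0.65962×0.95 + 0.866231×0.05 = 0.626639 + 0.043312 = 0.669951
The burglary-present share is 0.866231×0.05 = 0.043312.
Hence the posterior is 0.043312/0.669951 ≈ 0.065.
Conditioning on earthquake lowers the posterior on burglary: the classic explaining-away effect in a common-effect structure.

P(burglary | alarm) ≈ 0.198; P(burglary | alarm, earthquake) ≈ 0.065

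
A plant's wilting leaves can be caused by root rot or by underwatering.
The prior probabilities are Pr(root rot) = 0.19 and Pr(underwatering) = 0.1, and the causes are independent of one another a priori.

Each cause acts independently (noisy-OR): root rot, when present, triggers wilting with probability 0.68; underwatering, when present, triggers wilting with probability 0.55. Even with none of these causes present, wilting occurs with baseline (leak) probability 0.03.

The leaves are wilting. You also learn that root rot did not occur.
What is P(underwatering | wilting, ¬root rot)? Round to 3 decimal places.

Under noisy-OR, P(wilting | causes) = 1 − (1−0.03)·∏(1−qᵢ) over the active causes.
By total probability over both values of underwatering:
  P(wilting | ¬root rot) = 0.03·0.9 + 0.5635·0.1
        = 0.027000 + 0.056350 = 0.083350
Configurations with underwatering contribute 0.056350, so
  P(underwatering | wilting, ¬root rot) = 0.056350 / 0.083350 ≈ 0.676

P(underwatering | wilting, ¬root rot) ≈ 0.676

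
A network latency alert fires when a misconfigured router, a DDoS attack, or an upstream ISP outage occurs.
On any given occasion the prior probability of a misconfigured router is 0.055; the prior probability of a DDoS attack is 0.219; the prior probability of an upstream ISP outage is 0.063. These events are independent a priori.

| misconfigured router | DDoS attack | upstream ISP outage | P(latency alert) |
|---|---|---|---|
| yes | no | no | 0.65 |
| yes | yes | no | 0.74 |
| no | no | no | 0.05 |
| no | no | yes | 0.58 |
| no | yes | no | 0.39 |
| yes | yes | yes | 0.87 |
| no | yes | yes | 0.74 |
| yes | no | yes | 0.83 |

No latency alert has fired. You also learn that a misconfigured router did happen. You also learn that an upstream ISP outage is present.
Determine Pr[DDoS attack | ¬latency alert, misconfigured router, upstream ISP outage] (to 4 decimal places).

For the numerator, keep only DDoS attack=true terms: 0.13×0.219 = 0.028470
Normalizer over all consistent configurations: 0.17×0.781 + 0.13×0.219 = 0.161240
Posterior = 0.028470 / 0.161240 ≈ 0.1766

Pr[DDoS attack | ¬latency alert, misconfigured router, upstream ISP outage] ≈ 0.1766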